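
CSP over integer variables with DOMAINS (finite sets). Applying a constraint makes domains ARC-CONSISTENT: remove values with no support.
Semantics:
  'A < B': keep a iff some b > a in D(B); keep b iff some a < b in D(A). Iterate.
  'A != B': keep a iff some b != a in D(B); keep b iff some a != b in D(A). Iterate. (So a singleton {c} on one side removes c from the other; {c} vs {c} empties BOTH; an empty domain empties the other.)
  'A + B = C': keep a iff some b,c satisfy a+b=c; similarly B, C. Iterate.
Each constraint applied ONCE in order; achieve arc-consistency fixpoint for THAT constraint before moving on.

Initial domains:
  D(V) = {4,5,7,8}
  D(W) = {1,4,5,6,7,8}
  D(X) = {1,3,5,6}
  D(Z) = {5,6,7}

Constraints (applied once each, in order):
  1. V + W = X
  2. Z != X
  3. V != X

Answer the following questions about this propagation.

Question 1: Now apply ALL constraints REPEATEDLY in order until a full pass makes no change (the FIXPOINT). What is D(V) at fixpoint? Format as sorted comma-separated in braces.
Answer: {4,5}

Derivation:
pass 0 (initial): D(V)={4,5,7,8}
pass 1: V {4,5,7,8}->{4,5}; W {1,4,5,6,7,8}->{1}; X {1,3,5,6}->{5,6}
pass 2: no change
Fixpoint after 2 passes: D(V) = {4,5}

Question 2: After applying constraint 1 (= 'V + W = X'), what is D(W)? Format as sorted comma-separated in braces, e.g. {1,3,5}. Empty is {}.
Constraint 1 (V + W = X) on D(V)={4,5,7,8} D(W)={1,4,5,6,7,8} D(X)={1,3,5,6}: V {4,5,7,8}->{4,5}; W {1,4,5,6,7,8}->{1}; X {1,3,5,6}->{5,6}
So after constraint 1: D(W) = {1}

Answer: {1}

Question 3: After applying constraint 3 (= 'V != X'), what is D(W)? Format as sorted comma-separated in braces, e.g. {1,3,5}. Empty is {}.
Answer: {1}

Derivation:
Constraint 1 (V + W = X) on D(V)={4,5,7,8} D(W)={1,4,5,6,7,8} D(X)={1,3,5,6}: V {4,5,7,8}->{4,5}; W {1,4,5,6,7,8}->{1}; X {1,3,5,6}->{5,6}
Constraint 2 (Z != X) on D(Z)={5,6,7} D(X)={5,6}: no change
Constraint 3 (V != X) on D(V)={4,5} D(X)={5,6}: no change
So after constraint 3: D(W) = {1}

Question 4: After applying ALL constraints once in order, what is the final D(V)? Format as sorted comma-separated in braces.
Answer: {4,5}

Derivation:
Constraint 1 (V + W = X) on D(V)={4,5,7,8} D(W)={1,4,5,6,7,8} D(X)={1,3,5,6}: V {4,5,7,8}->{4,5}; W {1,4,5,6,7,8}->{1}; X {1,3,5,6}->{5,6}
Constraint 2 (Z != X) on D(Z)={5,6,7} D(X)={5,6}: no change
Constraint 3 (V != X) on D(V)={4,5} D(X)={5,6}: no change
So after all 3 constraints: D(V) = {4,5}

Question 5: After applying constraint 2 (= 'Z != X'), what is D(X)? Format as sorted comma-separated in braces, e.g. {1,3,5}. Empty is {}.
Constraint 1 (V + W = X) on D(V)={4,5,7,8} D(W)={1,4,5,6,7,8} D(X)={1,3,5,6}: V {4,5,7,8}->{4,5}; W {1,4,5,6,7,8}->{1}; X {1,3,5,6}->{5,6}
Constraint 2 (Z != X) on D(Z)={5,6,7} D(X)={5,6}: no change
So after constraint 2: D(X) = {5,6}

Answer: {5,6}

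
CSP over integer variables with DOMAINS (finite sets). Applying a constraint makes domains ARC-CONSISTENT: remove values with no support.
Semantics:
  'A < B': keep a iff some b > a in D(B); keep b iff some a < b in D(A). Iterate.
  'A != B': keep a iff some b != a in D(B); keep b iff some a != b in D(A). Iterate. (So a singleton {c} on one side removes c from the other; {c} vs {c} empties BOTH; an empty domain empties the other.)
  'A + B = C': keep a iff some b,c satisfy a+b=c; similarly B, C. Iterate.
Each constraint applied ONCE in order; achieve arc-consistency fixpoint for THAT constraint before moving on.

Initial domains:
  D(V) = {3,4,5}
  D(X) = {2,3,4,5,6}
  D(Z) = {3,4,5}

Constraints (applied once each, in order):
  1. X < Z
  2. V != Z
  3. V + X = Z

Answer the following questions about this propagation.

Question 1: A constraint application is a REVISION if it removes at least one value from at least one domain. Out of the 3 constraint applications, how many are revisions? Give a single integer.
Answer: 2

Derivation:
Constraint 1 (X < Z) on D(X)={2,3,4,5,6} D(Z)={3,4,5}: X {2,3,4,5,6}->{2,3,4} => REVISION
Constraint 2 (V != Z) on D(V)={3,4,5} D(Z)={3,4,5}: no change => not a revision
Constraint 3 (V + X = Z) on D(V)={3,4,5} D(X)={2,3,4} D(Z)={3,4,5}: V {3,4,5}->{3}; X {2,3,4}->{2}; Z {3,4,5}->{5} => REVISION
Total revisions = 2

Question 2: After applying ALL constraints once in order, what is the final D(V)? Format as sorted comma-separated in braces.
Constraint 1 (X < Z) on D(X)={2,3,4,5,6} D(Z)={3,4,5}: X {2,3,4,5,6}->{2,3,4}
Constraint 2 (V != Z) on D(V)={3,4,5} D(Z)={3,4,5}: no change
Constraint 3 (V + X = Z) on D(V)={3,4,5} D(X)={2,3,4} D(Z)={3,4,5}: V {3,4,5}->{3}; X {2,3,4}->{2}; Z {3,4,5}->{5}
So after all 3 constraints: D(V) = {3}

Answer: {3}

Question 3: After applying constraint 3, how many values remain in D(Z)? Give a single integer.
Constraint 1 (X < Z) on D(X)={2,3,4,5,6} D(Z)={3,4,5}: X {2,3,4,5,6}->{2,3,4}
Constraint 2 (V != Z) on D(V)={3,4,5} D(Z)={3,4,5}: no change
Constraint 3 (V + X = Z) on D(V)={3,4,5} D(X)={2,3,4} D(Z)={3,4,5}: V {3,4,5}->{3}; X {2,3,4}->{2}; Z {3,4,5}->{5}
So after constraint 3: D(Z)={5}, size = 1

Answer: 1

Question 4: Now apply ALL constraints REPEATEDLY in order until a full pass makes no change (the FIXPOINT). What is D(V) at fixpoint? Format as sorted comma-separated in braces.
Answer: {3}

Derivation:
pass 0 (initial): D(V)={3,4,5}
pass 1: V {3,4,5}->{3}; X {2,3,4,5,6}->{2}; Z {3,4,5}->{5}
pass 2: no change
Fixpoint after 2 passes: D(V) = {3}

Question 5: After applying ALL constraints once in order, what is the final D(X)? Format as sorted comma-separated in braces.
Constraint 1 (X < Z) on D(X)={2,3,4,5,6} D(Z)={3,4,5}: X {2,3,4,5,6}->{2,3,4}
Constraint 2 (V != Z) on D(V)={3,4,5} D(Z)={3,4,5}: no change
Constraint 3 (V + X = Z) on D(V)={3,4,5} D(X)={2,3,4} D(Z)={3,4,5}: V {3,4,5}->{3}; X {2,3,4}->{2}; Z {3,4,5}->{5}
So after all 3 constraints: D(X) = {2}

Answer: {2}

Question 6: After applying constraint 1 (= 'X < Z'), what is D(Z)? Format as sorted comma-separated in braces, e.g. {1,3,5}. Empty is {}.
Constraint 1 (X < Z) on D(X)={2,3,4,5,6} D(Z)={3,4,5}: X {2,3,4,5,6}->{2,3,4}
So after constraint 1: D(Z) = {3,4,5}

Answer: {3,4,5}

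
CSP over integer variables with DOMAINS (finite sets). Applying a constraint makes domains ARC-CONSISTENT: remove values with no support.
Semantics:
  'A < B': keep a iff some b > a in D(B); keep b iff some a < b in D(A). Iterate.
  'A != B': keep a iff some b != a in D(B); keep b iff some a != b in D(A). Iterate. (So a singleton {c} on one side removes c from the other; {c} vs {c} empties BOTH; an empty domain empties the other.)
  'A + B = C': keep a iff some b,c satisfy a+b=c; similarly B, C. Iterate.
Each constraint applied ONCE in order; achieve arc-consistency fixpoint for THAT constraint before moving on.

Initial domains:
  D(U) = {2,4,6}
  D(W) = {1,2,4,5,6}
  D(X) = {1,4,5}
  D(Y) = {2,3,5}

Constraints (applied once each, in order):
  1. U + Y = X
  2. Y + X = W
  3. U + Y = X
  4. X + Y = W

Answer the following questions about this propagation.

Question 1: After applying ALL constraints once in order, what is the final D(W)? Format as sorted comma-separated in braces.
Answer: {6}

Derivation:
Constraint 1 (U + Y = X) on D(U)={2,4,6} D(Y)={2,3,5} D(X)={1,4,5}: U {2,4,6}->{2}; Y {2,3,5}->{2,3}; X {1,4,5}->{4,5}
Constraint 2 (Y + X = W) on D(Y)={2,3} D(X)={4,5} D(W)={1,2,4,5,6}: Y {2,3}->{2}; X {4,5}->{4}; W {1,2,4,5,6}->{6}
Constraint 3 (U + Y = X) on D(U)={2} D(Y)={2} D(X)={4}: no change
Constraint 4 (X + Y = W) on D(X)={4} D(Y)={2} D(W)={6}: no change
So after all 4 constraints: D(W) = {6}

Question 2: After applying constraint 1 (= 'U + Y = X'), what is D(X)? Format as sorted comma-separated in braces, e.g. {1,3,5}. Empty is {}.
Constraint 1 (U + Y = X) on D(U)={2,4,6} D(Y)={2,3,5} D(X)={1,4,5}: U {2,4,6}->{2}; Y {2,3,5}->{2,3}; X {1,4,5}->{4,5}
So after constraint 1: D(X) = {4,5}

Answer: {4,5}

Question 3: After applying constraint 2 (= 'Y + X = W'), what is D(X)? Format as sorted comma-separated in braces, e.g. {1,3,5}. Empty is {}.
Constraint 1 (U + Y = X) on D(U)={2,4,6} D(Y)={2,3,5} D(X)={1,4,5}: U {2,4,6}->{2}; Y {2,3,5}->{2,3}; X {1,4,5}->{4,5}
Constraint 2 (Y + X = W) on D(Y)={2,3} D(X)={4,5} D(W)={1,2,4,5,6}: Y {2,3}->{2}; X {4,5}->{4}; W {1,2,4,5,6}->{6}
So after constraint 2: D(X) = {4}

Answer: {4}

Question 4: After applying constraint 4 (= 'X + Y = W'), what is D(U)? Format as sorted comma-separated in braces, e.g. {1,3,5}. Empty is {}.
Constraint 1 (U + Y = X) on D(U)={2,4,6} D(Y)={2,3,5} D(X)={1,4,5}: U {2,4,6}->{2}; Y {2,3,5}->{2,3}; X {1,4,5}->{4,5}
Constraint 2 (Y + X = W) on D(Y)={2,3} D(X)={4,5} D(W)={1,2,4,5,6}: Y {2,3}->{2}; X {4,5}->{4}; W {1,2,4,5,6}->{6}
Constraint 3 (U + Y = X) on D(U)={2} D(Y)={2} D(X)={4}: no change
Constraint 4 (X + Y = W) on D(X)={4} D(Y)={2} D(W)={6}: no change
So after constraint 4: D(U) = {2}

Answer: {2}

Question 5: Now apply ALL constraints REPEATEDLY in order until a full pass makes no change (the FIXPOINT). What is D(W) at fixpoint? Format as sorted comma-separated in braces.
pass 0 (initial): D(W)={1,2,4,5,6}
pass 1: U {2,4,6}->{2}; W {1,2,4,5,6}->{6}; X {1,4,5}->{4}; Y {2,3,5}->{2}
pass 2: no change
Fixpoint after 2 passes: D(W) = {6}

Answer: {6}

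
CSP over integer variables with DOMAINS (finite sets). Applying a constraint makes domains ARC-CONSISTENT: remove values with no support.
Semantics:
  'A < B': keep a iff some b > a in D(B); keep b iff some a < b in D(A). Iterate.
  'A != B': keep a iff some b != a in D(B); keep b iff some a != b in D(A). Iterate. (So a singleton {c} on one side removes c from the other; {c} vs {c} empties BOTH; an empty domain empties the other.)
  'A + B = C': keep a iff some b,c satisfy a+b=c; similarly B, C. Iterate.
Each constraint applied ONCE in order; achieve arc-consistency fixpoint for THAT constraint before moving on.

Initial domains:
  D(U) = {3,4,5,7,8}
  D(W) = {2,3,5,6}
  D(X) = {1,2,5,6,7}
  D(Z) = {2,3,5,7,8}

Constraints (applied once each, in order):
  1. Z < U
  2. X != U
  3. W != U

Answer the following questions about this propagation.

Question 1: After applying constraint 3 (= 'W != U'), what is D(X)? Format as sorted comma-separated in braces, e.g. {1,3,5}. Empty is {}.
Constraint 1 (Z < U) on D(Z)={2,3,5,7,8} D(U)={3,4,5,7,8}: Z {2,3,5,7,8}->{2,3,5,7}
Constraint 2 (X != U) on D(X)={1,2,5,6,7} D(U)={3,4,5,7,8}: no change
Constraint 3 (W != U) on D(W)={2,3,5,6} D(U)={3,4,5,7,8}: no change
So after constraint 3: D(X) = {1,2,5,6,7}

Answer: {1,2,5,6,7}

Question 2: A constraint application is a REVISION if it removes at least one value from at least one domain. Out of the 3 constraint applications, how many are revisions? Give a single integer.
Answer: 1

Derivation:
Constraint 1 (Z < U) on D(Z)={2,3,5,7,8} D(U)={3,4,5,7,8}: Z {2,3,5,7,8}->{2,3,5,7} => REVISION
Constraint 2 (X != U) on D(X)={1,2,5,6,7} D(U)={3,4,5,7,8}: no change => not a revision
Constraint 3 (W != U) on D(W)={2,3,5,6} D(U)={3,4,5,7,8}: no change => not a revision
Total revisions = 1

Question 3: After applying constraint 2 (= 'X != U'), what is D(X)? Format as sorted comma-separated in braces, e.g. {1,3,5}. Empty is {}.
Answer: {1,2,5,6,7}

Derivation:
Constraint 1 (Z < U) on D(Z)={2,3,5,7,8} D(U)={3,4,5,7,8}: Z {2,3,5,7,8}->{2,3,5,7}
Constraint 2 (X != U) on D(X)={1,2,5,6,7} D(U)={3,4,5,7,8}: no change
So after constraint 2: D(X) = {1,2,5,6,7}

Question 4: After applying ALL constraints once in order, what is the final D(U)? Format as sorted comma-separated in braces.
Constraint 1 (Z < U) on D(Z)={2,3,5,7,8} D(U)={3,4,5,7,8}: Z {2,3,5,7,8}->{2,3,5,7}
Constraint 2 (X != U) on D(X)={1,2,5,6,7} D(U)={3,4,5,7,8}: no change
Constraint 3 (W != U) on D(W)={2,3,5,6} D(U)={3,4,5,7,8}: no change
So after all 3 constraints: D(U) = {3,4,5,7,8}

Answer: {3,4,5,7,8}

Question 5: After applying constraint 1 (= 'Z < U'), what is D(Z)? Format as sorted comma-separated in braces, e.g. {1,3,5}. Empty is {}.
Constraint 1 (Z < U) on D(Z)={2,3,5,7,8} D(U)={3,4,5,7,8}: Z {2,3,5,7,8}->{2,3,5,7}
So after constraint 1: D(Z) = {2,3,5,7}

Answer: {2,3,5,7}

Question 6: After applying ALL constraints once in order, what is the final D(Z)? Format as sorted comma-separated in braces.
Answer: {2,3,5,7}

Derivation:
Constraint 1 (Z < U) on D(Z)={2,3,5,7,8} D(U)={3,4,5,7,8}: Z {2,3,5,7,8}->{2,3,5,7}
Constraint 2 (X != U) on D(X)={1,2,5,6,7} D(U)={3,4,5,7,8}: no change
Constraint 3 (W != U) on D(W)={2,3,5,6} D(U)={3,4,5,7,8}: no change
So after all 3 constraints: D(Z) = {2,3,5,7}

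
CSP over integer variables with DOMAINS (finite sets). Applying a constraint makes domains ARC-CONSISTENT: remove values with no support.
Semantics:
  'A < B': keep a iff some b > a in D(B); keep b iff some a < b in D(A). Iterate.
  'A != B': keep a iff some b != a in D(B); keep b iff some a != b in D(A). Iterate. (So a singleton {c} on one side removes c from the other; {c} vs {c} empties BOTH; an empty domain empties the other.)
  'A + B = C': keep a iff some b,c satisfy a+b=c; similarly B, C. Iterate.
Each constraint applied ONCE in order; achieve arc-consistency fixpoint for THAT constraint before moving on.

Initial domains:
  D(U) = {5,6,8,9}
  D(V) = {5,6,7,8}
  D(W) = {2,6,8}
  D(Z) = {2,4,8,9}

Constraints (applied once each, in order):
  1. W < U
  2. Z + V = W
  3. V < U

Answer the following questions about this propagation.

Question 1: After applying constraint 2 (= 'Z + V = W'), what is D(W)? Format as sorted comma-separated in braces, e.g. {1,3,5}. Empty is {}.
Answer: {8}

Derivation:
Constraint 1 (W < U) on D(W)={2,6,8} D(U)={5,6,8,9}: no change
Constraint 2 (Z + V = W) on D(Z)={2,4,8,9} D(V)={5,6,7,8} D(W)={2,6,8}: Z {2,4,8,9}->{2}; V {5,6,7,8}->{6}; W {2,6,8}->{8}
So after constraint 2: D(W) = {8}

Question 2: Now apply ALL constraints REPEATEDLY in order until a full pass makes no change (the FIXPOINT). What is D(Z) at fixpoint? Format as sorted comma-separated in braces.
Answer: {2}

Derivation:
pass 0 (initial): D(Z)={2,4,8,9}
pass 1: U {5,6,8,9}->{8,9}; V {5,6,7,8}->{6}; W {2,6,8}->{8}; Z {2,4,8,9}->{2}
pass 2: U {8,9}->{9}
pass 3: no change
Fixpoint after 3 passes: D(Z) = {2}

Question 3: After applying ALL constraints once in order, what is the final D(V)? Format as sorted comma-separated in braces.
Constraint 1 (W < U) on D(W)={2,6,8} D(U)={5,6,8,9}: no change
Constraint 2 (Z + V = W) on D(Z)={2,4,8,9} D(V)={5,6,7,8} D(W)={2,6,8}: Z {2,4,8,9}->{2}; V {5,6,7,8}->{6}; W {2,6,8}->{8}
Constraint 3 (V < U) on D(V)={6} D(U)={5,6,8,9}: U {5,6,8,9}->{8,9}
So after all 3 constraints: D(V) = {6}

Answer: {6}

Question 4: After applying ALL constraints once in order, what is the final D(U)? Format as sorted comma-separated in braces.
Constraint 1 (W < U) on D(W)={2,6,8} D(U)={5,6,8,9}: no change
Constraint 2 (Z + V = W) on D(Z)={2,4,8,9} D(V)={5,6,7,8} D(W)={2,6,8}: Z {2,4,8,9}->{2}; V {5,6,7,8}->{6}; W {2,6,8}->{8}
Constraint 3 (V < U) on D(V)={6} D(U)={5,6,8,9}: U {5,6,8,9}->{8,9}
So after all 3 constraints: D(U) = {8,9}

Answer: {8,9}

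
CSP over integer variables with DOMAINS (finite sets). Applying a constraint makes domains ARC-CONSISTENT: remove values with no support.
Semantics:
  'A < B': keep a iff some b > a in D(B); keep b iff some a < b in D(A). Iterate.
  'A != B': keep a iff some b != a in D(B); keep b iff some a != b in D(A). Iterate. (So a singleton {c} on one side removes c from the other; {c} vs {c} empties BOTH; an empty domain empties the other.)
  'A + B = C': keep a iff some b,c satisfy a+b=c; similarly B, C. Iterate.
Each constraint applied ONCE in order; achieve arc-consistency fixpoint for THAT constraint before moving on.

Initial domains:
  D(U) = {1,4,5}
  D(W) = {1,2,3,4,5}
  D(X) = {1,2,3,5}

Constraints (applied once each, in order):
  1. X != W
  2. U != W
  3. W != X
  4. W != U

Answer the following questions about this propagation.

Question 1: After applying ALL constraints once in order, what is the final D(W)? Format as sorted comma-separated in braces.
Constraint 1 (X != W) on D(X)={1,2,3,5} D(W)={1,2,3,4,5}: no change
Constraint 2 (U != W) on D(U)={1,4,5} D(W)={1,2,3,4,5}: no change
Constraint 3 (W != X) on D(W)={1,2,3,4,5} D(X)={1,2,3,5}: no change
Constraint 4 (W != U) on D(W)={1,2,3,4,5} D(U)={1,4,5}: no change
So after all 4 constraints: D(W) = {1,2,3,4,5}

Answer: {1,2,3,4,5}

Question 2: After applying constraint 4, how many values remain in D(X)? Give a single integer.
Answer: 4

Derivation:
Constraint 1 (X != W) on D(X)={1,2,3,5} D(W)={1,2,3,4,5}: no change
Constraint 2 (U != W) on D(U)={1,4,5} D(W)={1,2,3,4,5}: no change
Constraint 3 (W != X) on D(W)={1,2,3,4,5} D(X)={1,2,3,5}: no change
Constraint 4 (W != U) on D(W)={1,2,3,4,5} D(U)={1,4,5}: no change
So after constraint 4: D(X)={1,2,3,5}, size = 4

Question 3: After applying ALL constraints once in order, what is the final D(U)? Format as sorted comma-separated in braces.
Answer: {1,4,5}

Derivation:
Constraint 1 (X != W) on D(X)={1,2,3,5} D(W)={1,2,3,4,5}: no change
Constraint 2 (U != W) on D(U)={1,4,5} D(W)={1,2,3,4,5}: no change
Constraint 3 (W != X) on D(W)={1,2,3,4,5} D(X)={1,2,3,5}: no change
Constraint 4 (W != U) on D(W)={1,2,3,4,5} D(U)={1,4,5}: no change
So after all 4 constraints: D(U) = {1,4,5}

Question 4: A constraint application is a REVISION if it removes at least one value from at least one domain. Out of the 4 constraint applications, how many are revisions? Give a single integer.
Constraint 1 (X != W) on D(X)={1,2,3,5} D(W)={1,2,3,4,5}: no change => not a revision
Constraint 2 (U != W) on D(U)={1,4,5} D(W)={1,2,3,4,5}: no change => not a revision
Constraint 3 (W != X) on D(W)={1,2,3,4,5} D(X)={1,2,3,5}: no change => not a revision
Constraint 4 (W != U) on D(W)={1,2,3,4,5} D(U)={1,4,5}: no change => not a revision
Total revisions = 0

Answer: 0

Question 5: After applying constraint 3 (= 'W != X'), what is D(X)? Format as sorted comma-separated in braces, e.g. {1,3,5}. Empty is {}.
Constraint 1 (X != W) on D(X)={1,2,3,5} D(W)={1,2,3,4,5}: no change
Constraint 2 (U != W) on D(U)={1,4,5} D(W)={1,2,3,4,5}: no change
Constraint 3 (W != X) on D(W)={1,2,3,4,5} D(X)={1,2,3,5}: no change
So after constraint 3: D(X) = {1,2,3,5}

Answer: {1,2,3,5}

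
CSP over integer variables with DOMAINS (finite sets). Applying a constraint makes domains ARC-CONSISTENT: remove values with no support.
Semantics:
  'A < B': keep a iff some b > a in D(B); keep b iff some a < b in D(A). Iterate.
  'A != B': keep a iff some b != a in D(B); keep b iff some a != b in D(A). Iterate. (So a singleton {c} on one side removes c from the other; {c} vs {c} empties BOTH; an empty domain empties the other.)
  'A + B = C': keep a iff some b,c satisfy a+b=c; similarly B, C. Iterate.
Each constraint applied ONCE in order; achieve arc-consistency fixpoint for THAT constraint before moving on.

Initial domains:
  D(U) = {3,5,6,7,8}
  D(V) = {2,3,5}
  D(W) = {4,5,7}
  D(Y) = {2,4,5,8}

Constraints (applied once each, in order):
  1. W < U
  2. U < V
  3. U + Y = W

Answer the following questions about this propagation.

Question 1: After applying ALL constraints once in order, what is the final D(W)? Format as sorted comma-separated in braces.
Constraint 1 (W < U) on D(W)={4,5,7} D(U)={3,5,6,7,8}: U {3,5,6,7,8}->{5,6,7,8}
Constraint 2 (U < V) on D(U)={5,6,7,8} D(V)={2,3,5}: U {5,6,7,8}->{}; V {2,3,5}->{}
Constraint 3 (U + Y = W) on D(U)={} D(Y)={2,4,5,8} D(W)={4,5,7}: Y {2,4,5,8}->{}; W {4,5,7}->{}
So after all 3 constraints: D(W) = {}

Answer: {}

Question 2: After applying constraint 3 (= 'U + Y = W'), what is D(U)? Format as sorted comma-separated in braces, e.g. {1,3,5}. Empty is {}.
Constraint 1 (W < U) on D(W)={4,5,7} D(U)={3,5,6,7,8}: U {3,5,6,7,8}->{5,6,7,8}
Constraint 2 (U < V) on D(U)={5,6,7,8} D(V)={2,3,5}: U {5,6,7,8}->{}; V {2,3,5}->{}
Constraint 3 (U + Y = W) on D(U)={} D(Y)={2,4,5,8} D(W)={4,5,7}: Y {2,4,5,8}->{}; W {4,5,7}->{}
So after constraint 3: D(U) = {}

Answer: {}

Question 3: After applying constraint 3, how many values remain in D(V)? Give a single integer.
Constraint 1 (W < U) on D(W)={4,5,7} D(U)={3,5,6,7,8}: U {3,5,6,7,8}->{5,6,7,8}
Constraint 2 (U < V) on D(U)={5,6,7,8} D(V)={2,3,5}: U {5,6,7,8}->{}; V {2,3,5}->{}
Constraint 3 (U + Y = W) on D(U)={} D(Y)={2,4,5,8} D(W)={4,5,7}: Y {2,4,5,8}->{}; W {4,5,7}->{}
So after constraint 3: D(V)={}, size = 0

Answer: 0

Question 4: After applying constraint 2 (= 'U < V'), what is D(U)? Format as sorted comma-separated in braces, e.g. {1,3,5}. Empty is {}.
Constraint 1 (W < U) on D(W)={4,5,7} D(U)={3,5,6,7,8}: U {3,5,6,7,8}->{5,6,7,8}
Constraint 2 (U < V) on D(U)={5,6,7,8} D(V)={2,3,5}: U {5,6,7,8}->{}; V {2,3,5}->{}
So after constraint 2: D(U) = {}

Answer: {}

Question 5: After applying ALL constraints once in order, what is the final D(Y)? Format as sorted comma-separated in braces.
Answer: {}

Derivation:
Constraint 1 (W < U) on D(W)={4,5,7} D(U)={3,5,6,7,8}: U {3,5,6,7,8}->{5,6,7,8}
Constraint 2 (U < V) on D(U)={5,6,7,8} D(V)={2,3,5}: U {5,6,7,8}->{}; V {2,3,5}->{}
Constraint 3 (U + Y = W) on D(U)={} D(Y)={2,4,5,8} D(W)={4,5,7}: Y {2,4,5,8}->{}; W {4,5,7}->{}
So after all 3 constraints: D(Y) = {}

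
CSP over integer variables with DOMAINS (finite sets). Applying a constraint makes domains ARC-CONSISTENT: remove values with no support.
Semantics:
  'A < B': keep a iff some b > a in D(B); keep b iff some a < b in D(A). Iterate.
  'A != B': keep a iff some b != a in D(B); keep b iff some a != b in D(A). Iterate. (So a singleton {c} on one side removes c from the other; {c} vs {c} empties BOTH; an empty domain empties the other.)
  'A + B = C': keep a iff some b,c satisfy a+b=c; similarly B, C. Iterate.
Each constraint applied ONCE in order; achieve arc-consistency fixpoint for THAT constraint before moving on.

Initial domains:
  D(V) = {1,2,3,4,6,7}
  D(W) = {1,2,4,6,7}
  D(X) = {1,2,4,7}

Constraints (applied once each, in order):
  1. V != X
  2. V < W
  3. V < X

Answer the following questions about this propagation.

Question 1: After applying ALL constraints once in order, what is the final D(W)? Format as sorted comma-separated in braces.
Constraint 1 (V != X) on D(V)={1,2,3,4,6,7} D(X)={1,2,4,7}: no change
Constraint 2 (V < W) on D(V)={1,2,3,4,6,7} D(W)={1,2,4,6,7}: V {1,2,3,4,6,7}->{1,2,3,4,6}; W {1,2,4,6,7}->{2,4,6,7}
Constraint 3 (V < X) on D(V)={1,2,3,4,6} D(X)={1,2,4,7}: X {1,2,4,7}->{2,4,7}
So after all 3 constraints: D(W) = {2,4,6,7}

Answer: {2,4,6,7}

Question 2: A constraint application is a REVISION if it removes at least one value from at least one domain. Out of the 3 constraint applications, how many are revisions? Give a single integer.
Answer: 2

Derivation:
Constraint 1 (V != X) on D(V)={1,2,3,4,6,7} D(X)={1,2,4,7}: no change => not a revision
Constraint 2 (V < W) on D(V)={1,2,3,4,6,7} D(W)={1,2,4,6,7}: V {1,2,3,4,6,7}->{1,2,3,4,6}; W {1,2,4,6,7}->{2,4,6,7} => REVISION
Constraint 3 (V < X) on D(V)={1,2,3,4,6} D(X)={1,2,4,7}: X {1,2,4,7}->{2,4,7} => REVISION
Total revisions = 2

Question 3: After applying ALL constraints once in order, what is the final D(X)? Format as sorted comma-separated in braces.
Constraint 1 (V != X) on D(V)={1,2,3,4,6,7} D(X)={1,2,4,7}: no change
Constraint 2 (V < W) on D(V)={1,2,3,4,6,7} D(W)={1,2,4,6,7}: V {1,2,3,4,6,7}->{1,2,3,4,6}; W {1,2,4,6,7}->{2,4,6,7}
Constraint 3 (V < X) on D(V)={1,2,3,4,6} D(X)={1,2,4,7}: X {1,2,4,7}->{2,4,7}
So after all 3 constraints: D(X) = {2,4,7}

Answer: {2,4,7}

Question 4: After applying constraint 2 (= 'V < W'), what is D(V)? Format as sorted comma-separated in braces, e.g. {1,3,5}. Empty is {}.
Answer: {1,2,3,4,6}

Derivation:
Constraint 1 (V != X) on D(V)={1,2,3,4,6,7} D(X)={1,2,4,7}: no change
Constraint 2 (V < W) on D(V)={1,2,3,4,6,7} D(W)={1,2,4,6,7}: V {1,2,3,4,6,7}->{1,2,3,4,6}; W {1,2,4,6,7}->{2,4,6,7}
So after constraint 2: D(V) = {1,2,3,4,6}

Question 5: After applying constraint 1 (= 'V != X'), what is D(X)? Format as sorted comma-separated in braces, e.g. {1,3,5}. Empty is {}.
Constraint 1 (V != X) on D(V)={1,2,3,4,6,7} D(X)={1,2,4,7}: no change
So after constraint 1: D(X) = {1,2,4,7}

Answer: {1,2,4,7}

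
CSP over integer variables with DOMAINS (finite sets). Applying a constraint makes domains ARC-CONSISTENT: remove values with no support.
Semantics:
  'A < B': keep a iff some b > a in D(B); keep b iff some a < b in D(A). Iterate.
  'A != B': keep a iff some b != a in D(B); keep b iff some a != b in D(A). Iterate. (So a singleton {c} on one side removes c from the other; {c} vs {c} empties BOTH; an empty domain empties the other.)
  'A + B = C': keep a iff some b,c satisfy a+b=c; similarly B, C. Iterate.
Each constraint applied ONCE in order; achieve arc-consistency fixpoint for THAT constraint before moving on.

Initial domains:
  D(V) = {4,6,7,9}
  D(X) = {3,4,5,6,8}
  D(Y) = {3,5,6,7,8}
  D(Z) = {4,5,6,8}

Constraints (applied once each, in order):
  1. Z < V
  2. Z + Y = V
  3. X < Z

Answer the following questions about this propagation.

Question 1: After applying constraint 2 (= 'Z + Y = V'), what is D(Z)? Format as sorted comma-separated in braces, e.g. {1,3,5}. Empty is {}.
Answer: {4,6}

Derivation:
Constraint 1 (Z < V) on D(Z)={4,5,6,8} D(V)={4,6,7,9}: V {4,6,7,9}->{6,7,9}
Constraint 2 (Z + Y = V) on D(Z)={4,5,6,8} D(Y)={3,5,6,7,8} D(V)={6,7,9}: Z {4,5,6,8}->{4,6}; Y {3,5,6,7,8}->{3,5}; V {6,7,9}->{7,9}
So after constraint 2: D(Z) = {4,6}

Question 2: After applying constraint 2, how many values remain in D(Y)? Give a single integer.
Answer: 2

Derivation:
Constraint 1 (Z < V) on D(Z)={4,5,6,8} D(V)={4,6,7,9}: V {4,6,7,9}->{6,7,9}
Constraint 2 (Z + Y = V) on D(Z)={4,5,6,8} D(Y)={3,5,6,7,8} D(V)={6,7,9}: Z {4,5,6,8}->{4,6}; Y {3,5,6,7,8}->{3,5}; V {6,7,9}->{7,9}
So after constraint 2: D(Y)={3,5}, size = 2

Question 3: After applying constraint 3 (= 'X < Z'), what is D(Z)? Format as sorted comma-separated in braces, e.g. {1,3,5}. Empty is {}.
Answer: {4,6}

Derivation:
Constraint 1 (Z < V) on D(Z)={4,5,6,8} D(V)={4,6,7,9}: V {4,6,7,9}->{6,7,9}
Constraint 2 (Z + Y = V) on D(Z)={4,5,6,8} D(Y)={3,5,6,7,8} D(V)={6,7,9}: Z {4,5,6,8}->{4,6}; Y {3,5,6,7,8}->{3,5}; V {6,7,9}->{7,9}
Constraint 3 (X < Z) on D(X)={3,4,5,6,8} D(Z)={4,6}: X {3,4,5,6,8}->{3,4,5}
So after constraint 3: D(Z) = {4,6}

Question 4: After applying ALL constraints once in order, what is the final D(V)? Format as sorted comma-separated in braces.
Constraint 1 (Z < V) on D(Z)={4,5,6,8} D(V)={4,6,7,9}: V {4,6,7,9}->{6,7,9}
Constraint 2 (Z + Y = V) on D(Z)={4,5,6,8} D(Y)={3,5,6,7,8} D(V)={6,7,9}: Z {4,5,6,8}->{4,6}; Y {3,5,6,7,8}->{3,5}; V {6,7,9}->{7,9}
Constraint 3 (X < Z) on D(X)={3,4,5,6,8} D(Z)={4,6}: X {3,4,5,6,8}->{3,4,5}
So after all 3 constraints: D(V) = {7,9}

Answer: {7,9}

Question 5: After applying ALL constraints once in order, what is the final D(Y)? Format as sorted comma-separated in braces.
Answer: {3,5}

Derivation:
Constraint 1 (Z < V) on D(Z)={4,5,6,8} D(V)={4,6,7,9}: V {4,6,7,9}->{6,7,9}
Constraint 2 (Z + Y = V) on D(Z)={4,5,6,8} D(Y)={3,5,6,7,8} D(V)={6,7,9}: Z {4,5,6,8}->{4,6}; Y {3,5,6,7,8}->{3,5}; V {6,7,9}->{7,9}
Constraint 3 (X < Z) on D(X)={3,4,5,6,8} D(Z)={4,6}: X {3,4,5,6,8}->{3,4,5}
So after all 3 constraints: D(Y) = {3,5}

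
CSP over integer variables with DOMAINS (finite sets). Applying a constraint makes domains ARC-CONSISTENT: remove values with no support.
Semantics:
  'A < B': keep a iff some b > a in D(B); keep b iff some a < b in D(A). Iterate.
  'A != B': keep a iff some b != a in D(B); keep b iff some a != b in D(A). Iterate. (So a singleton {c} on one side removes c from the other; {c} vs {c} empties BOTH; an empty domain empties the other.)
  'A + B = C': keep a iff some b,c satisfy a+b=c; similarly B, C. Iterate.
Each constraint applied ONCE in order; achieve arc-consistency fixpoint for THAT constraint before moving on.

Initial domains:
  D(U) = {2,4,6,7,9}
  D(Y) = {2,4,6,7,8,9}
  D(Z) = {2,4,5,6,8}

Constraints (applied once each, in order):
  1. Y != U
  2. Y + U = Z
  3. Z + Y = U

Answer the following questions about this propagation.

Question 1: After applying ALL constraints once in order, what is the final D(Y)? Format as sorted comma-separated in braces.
Answer: {2}

Derivation:
Constraint 1 (Y != U) on D(Y)={2,4,6,7,8,9} D(U)={2,4,6,7,9}: no change
Constraint 2 (Y + U = Z) on D(Y)={2,4,6,7,8,9} D(U)={2,4,6,7,9} D(Z)={2,4,5,6,8}: Y {2,4,6,7,8,9}->{2,4,6}; U {2,4,6,7,9}->{2,4,6}; Z {2,4,5,6,8}->{4,6,8}
Constraint 3 (Z + Y = U) on D(Z)={4,6,8} D(Y)={2,4,6} D(U)={2,4,6}: Z {4,6,8}->{4}; Y {2,4,6}->{2}; U {2,4,6}->{6}
So after all 3 constraints: D(Y) = {2}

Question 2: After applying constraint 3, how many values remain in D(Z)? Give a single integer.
Answer: 1

Derivation:
Constraint 1 (Y != U) on D(Y)={2,4,6,7,8,9} D(U)={2,4,6,7,9}: no change
Constraint 2 (Y + U = Z) on D(Y)={2,4,6,7,8,9} D(U)={2,4,6,7,9} D(Z)={2,4,5,6,8}: Y {2,4,6,7,8,9}->{2,4,6}; U {2,4,6,7,9}->{2,4,6}; Z {2,4,5,6,8}->{4,6,8}
Constraint 3 (Z + Y = U) on D(Z)={4,6,8} D(Y)={2,4,6} D(U)={2,4,6}: Z {4,6,8}->{4}; Y {2,4,6}->{2}; U {2,4,6}->{6}
So after constraint 3: D(Z)={4}, size = 1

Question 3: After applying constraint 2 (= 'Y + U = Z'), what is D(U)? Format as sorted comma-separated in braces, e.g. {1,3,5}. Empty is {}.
Answer: {2,4,6}

Derivation:
Constraint 1 (Y != U) on D(Y)={2,4,6,7,8,9} D(U)={2,4,6,7,9}: no change
Constraint 2 (Y + U = Z) on D(Y)={2,4,6,7,8,9} D(U)={2,4,6,7,9} D(Z)={2,4,5,6,8}: Y {2,4,6,7,8,9}->{2,4,6}; U {2,4,6,7,9}->{2,4,6}; Z {2,4,5,6,8}->{4,6,8}
So after constraint 2: D(U) = {2,4,6}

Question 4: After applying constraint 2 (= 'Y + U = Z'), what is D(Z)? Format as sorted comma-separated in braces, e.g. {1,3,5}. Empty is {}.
Constraint 1 (Y != U) on D(Y)={2,4,6,7,8,9} D(U)={2,4,6,7,9}: no change
Constraint 2 (Y + U = Z) on D(Y)={2,4,6,7,8,9} D(U)={2,4,6,7,9} D(Z)={2,4,5,6,8}: Y {2,4,6,7,8,9}->{2,4,6}; U {2,4,6,7,9}->{2,4,6}; Z {2,4,5,6,8}->{4,6,8}
So after constraint 2: D(Z) = {4,6,8}

Answer: {4,6,8}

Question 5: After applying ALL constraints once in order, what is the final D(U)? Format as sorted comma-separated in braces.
Answer: {6}

Derivation:
Constraint 1 (Y != U) on D(Y)={2,4,6,7,8,9} D(U)={2,4,6,7,9}: no change
Constraint 2 (Y + U = Z) on D(Y)={2,4,6,7,8,9} D(U)={2,4,6,7,9} D(Z)={2,4,5,6,8}: Y {2,4,6,7,8,9}->{2,4,6}; U {2,4,6,7,9}->{2,4,6}; Z {2,4,5,6,8}->{4,6,8}
Constraint 3 (Z + Y = U) on D(Z)={4,6,8} D(Y)={2,4,6} D(U)={2,4,6}: Z {4,6,8}->{4}; Y {2,4,6}->{2}; U {2,4,6}->{6}
So after all 3 constraints: D(U) = {6}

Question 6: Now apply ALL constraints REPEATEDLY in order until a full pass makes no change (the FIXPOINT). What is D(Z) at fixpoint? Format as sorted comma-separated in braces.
Answer: {}

Derivation:
pass 0 (initial): D(Z)={2,4,5,6,8}
pass 1: U {2,4,6,7,9}->{6}; Y {2,4,6,7,8,9}->{2}; Z {2,4,5,6,8}->{4}
pass 2: U {6}->{}; Y {2}->{}; Z {4}->{}
pass 3: no change
Fixpoint after 3 passes: D(Z) = {}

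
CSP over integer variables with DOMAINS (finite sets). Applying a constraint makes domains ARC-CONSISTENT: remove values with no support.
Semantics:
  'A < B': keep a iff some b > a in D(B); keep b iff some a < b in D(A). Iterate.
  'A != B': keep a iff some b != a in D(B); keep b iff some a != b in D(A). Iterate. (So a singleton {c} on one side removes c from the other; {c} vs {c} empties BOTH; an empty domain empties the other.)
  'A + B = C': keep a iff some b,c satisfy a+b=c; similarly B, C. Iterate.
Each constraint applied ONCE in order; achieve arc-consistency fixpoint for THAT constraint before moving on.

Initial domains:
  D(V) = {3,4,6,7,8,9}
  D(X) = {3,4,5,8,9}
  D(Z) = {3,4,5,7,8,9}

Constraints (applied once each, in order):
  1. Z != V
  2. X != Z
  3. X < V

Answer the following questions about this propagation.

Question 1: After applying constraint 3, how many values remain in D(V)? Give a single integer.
Answer: 5

Derivation:
Constraint 1 (Z != V) on D(Z)={3,4,5,7,8,9} D(V)={3,4,6,7,8,9}: no change
Constraint 2 (X != Z) on D(X)={3,4,5,8,9} D(Z)={3,4,5,7,8,9}: no change
Constraint 3 (X < V) on D(X)={3,4,5,8,9} D(V)={3,4,6,7,8,9}: X {3,4,5,8,9}->{3,4,5,8}; V {3,4,6,7,8,9}->{4,6,7,8,9}
So after constraint 3: D(V)={4,6,7,8,9}, size = 5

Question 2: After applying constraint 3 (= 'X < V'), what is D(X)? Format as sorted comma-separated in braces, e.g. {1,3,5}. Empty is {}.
Answer: {3,4,5,8}

Derivation:
Constraint 1 (Z != V) on D(Z)={3,4,5,7,8,9} D(V)={3,4,6,7,8,9}: no change
Constraint 2 (X != Z) on D(X)={3,4,5,8,9} D(Z)={3,4,5,7,8,9}: no change
Constraint 3 (X < V) on D(X)={3,4,5,8,9} D(V)={3,4,6,7,8,9}: X {3,4,5,8,9}->{3,4,5,8}; V {3,4,6,7,8,9}->{4,6,7,8,9}
So after constraint 3: D(X) = {3,4,5,8}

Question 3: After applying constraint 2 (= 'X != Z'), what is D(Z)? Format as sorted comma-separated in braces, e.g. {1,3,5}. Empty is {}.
Constraint 1 (Z != V) on D(Z)={3,4,5,7,8,9} D(V)={3,4,6,7,8,9}: no change
Constraint 2 (X != Z) on D(X)={3,4,5,8,9} D(Z)={3,4,5,7,8,9}: no change
So after constraint 2: D(Z) = {3,4,5,7,8,9}

Answer: {3,4,5,7,8,9}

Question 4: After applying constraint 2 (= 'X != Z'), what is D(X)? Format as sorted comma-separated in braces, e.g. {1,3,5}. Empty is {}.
Constraint 1 (Z != V) on D(Z)={3,4,5,7,8,9} D(V)={3,4,6,7,8,9}: no change
Constraint 2 (X != Z) on D(X)={3,4,5,8,9} D(Z)={3,4,5,7,8,9}: no change
So after constraint 2: D(X) = {3,4,5,8,9}

Answer: {3,4,5,8,9}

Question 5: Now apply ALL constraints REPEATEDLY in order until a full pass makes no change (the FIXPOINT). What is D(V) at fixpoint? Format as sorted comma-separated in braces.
Answer: {4,6,7,8,9}

Derivation:
pass 0 (initial): D(V)={3,4,6,7,8,9}
pass 1: V {3,4,6,7,8,9}->{4,6,7,8,9}; X {3,4,5,8,9}->{3,4,5,8}
pass 2: no change
Fixpoint after 2 passes: D(V) = {4,6,7,8,9}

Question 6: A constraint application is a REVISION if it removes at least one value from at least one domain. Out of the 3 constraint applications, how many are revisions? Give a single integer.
Answer: 1

Derivation:
Constraint 1 (Z != V) on D(Z)={3,4,5,7,8,9} D(V)={3,4,6,7,8,9}: no change => not a revision
Constraint 2 (X != Z) on D(X)={3,4,5,8,9} D(Z)={3,4,5,7,8,9}: no change => not a revision
Constraint 3 (X < V) on D(X)={3,4,5,8,9} D(V)={3,4,6,7,8,9}: X {3,4,5,8,9}->{3,4,5,8}; V {3,4,6,7,8,9}->{4,6,7,8,9} => REVISION
Total revisions = 1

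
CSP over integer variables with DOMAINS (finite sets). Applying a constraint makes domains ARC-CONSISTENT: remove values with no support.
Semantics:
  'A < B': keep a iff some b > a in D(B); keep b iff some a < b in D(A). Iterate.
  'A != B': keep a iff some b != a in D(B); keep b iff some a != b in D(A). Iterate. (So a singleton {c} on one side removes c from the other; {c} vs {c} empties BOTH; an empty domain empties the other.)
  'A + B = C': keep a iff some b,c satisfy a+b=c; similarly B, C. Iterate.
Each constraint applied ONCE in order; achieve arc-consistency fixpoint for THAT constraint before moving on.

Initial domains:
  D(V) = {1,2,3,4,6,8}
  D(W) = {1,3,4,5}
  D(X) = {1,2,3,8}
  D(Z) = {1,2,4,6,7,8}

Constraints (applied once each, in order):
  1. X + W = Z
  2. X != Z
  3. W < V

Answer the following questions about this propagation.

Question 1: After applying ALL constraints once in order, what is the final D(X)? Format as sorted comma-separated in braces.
Answer: {1,2,3}

Derivation:
Constraint 1 (X + W = Z) on D(X)={1,2,3,8} D(W)={1,3,4,5} D(Z)={1,2,4,6,7,8}: X {1,2,3,8}->{1,2,3}; Z {1,2,4,6,7,8}->{2,4,6,7,8}
Constraint 2 (X != Z) on D(X)={1,2,3} D(Z)={2,4,6,7,8}: no change
Constraint 3 (W < V) on D(W)={1,3,4,5} D(V)={1,2,3,4,6,8}: V {1,2,3,4,6,8}->{2,3,4,6,8}
So after all 3 constraints: D(X) = {1,2,3}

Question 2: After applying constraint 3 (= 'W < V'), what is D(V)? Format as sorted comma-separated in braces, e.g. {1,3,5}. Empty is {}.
Answer: {2,3,4,6,8}

Derivation:
Constraint 1 (X + W = Z) on D(X)={1,2,3,8} D(W)={1,3,4,5} D(Z)={1,2,4,6,7,8}: X {1,2,3,8}->{1,2,3}; Z {1,2,4,6,7,8}->{2,4,6,7,8}
Constraint 2 (X != Z) on D(X)={1,2,3} D(Z)={2,4,6,7,8}: no change
Constraint 3 (W < V) on D(W)={1,3,4,5} D(V)={1,2,3,4,6,8}: V {1,2,3,4,6,8}->{2,3,4,6,8}
So after constraint 3: D(V) = {2,3,4,6,8}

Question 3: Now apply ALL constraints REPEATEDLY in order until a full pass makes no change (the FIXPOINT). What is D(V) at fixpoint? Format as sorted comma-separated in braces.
pass 0 (initial): D(V)={1,2,3,4,6,8}
pass 1: V {1,2,3,4,6,8}->{2,3,4,6,8}; X {1,2,3,8}->{1,2,3}; Z {1,2,4,6,7,8}->{2,4,6,7,8}
pass 2: no change
Fixpoint after 2 passes: D(V) = {2,3,4,6,8}

Answer: {2,3,4,6,8}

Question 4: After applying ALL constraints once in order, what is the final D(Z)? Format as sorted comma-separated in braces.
Constraint 1 (X + W = Z) on D(X)={1,2,3,8} D(W)={1,3,4,5} D(Z)={1,2,4,6,7,8}: X {1,2,3,8}->{1,2,3}; Z {1,2,4,6,7,8}->{2,4,6,7,8}
Constraint 2 (X != Z) on D(X)={1,2,3} D(Z)={2,4,6,7,8}: no change
Constraint 3 (W < V) on D(W)={1,3,4,5} D(V)={1,2,3,4,6,8}: V {1,2,3,4,6,8}->{2,3,4,6,8}
So after all 3 constraints: D(Z) = {2,4,6,7,8}

Answer: {2,4,6,7,8}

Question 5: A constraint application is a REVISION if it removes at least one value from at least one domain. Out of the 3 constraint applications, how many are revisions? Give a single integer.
Answer: 2

Derivation:
Constraint 1 (X + W = Z) on D(X)={1,2,3,8} D(W)={1,3,4,5} D(Z)={1,2,4,6,7,8}: X {1,2,3,8}->{1,2,3}; Z {1,2,4,6,7,8}->{2,4,6,7,8} => REVISION
Constraint 2 (X != Z) on D(X)={1,2,3} D(Z)={2,4,6,7,8}: no change => not a revision
Constraint 3 (W < V) on D(W)={1,3,4,5} D(V)={1,2,3,4,6,8}: V {1,2,3,4,6,8}->{2,3,4,6,8} => REVISION
Total revisions = 2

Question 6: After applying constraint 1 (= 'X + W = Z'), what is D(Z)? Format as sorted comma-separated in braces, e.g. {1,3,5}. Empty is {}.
Answer: {2,4,6,7,8}

Derivation:
Constraint 1 (X + W = Z) on D(X)={1,2,3,8} D(W)={1,3,4,5} D(Z)={1,2,4,6,7,8}: X {1,2,3,8}->{1,2,3}; Z {1,2,4,6,7,8}->{2,4,6,7,8}
So after constraint 1: D(Z) = {2,4,6,7,8}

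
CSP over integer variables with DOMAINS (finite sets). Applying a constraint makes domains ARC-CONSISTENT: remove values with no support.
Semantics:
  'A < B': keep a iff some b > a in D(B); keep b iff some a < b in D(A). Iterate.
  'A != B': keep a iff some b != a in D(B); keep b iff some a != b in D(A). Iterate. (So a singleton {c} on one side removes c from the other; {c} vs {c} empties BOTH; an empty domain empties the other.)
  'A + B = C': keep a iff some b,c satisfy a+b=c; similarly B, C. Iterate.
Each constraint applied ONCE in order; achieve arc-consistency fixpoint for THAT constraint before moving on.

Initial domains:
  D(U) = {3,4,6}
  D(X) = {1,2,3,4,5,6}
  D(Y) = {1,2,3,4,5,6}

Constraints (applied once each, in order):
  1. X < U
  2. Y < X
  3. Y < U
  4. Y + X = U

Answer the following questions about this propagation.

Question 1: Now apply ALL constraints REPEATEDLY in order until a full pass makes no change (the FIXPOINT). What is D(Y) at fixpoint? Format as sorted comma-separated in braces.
Answer: {1,2,3,4}

Derivation:
pass 0 (initial): D(Y)={1,2,3,4,5,6}
pass 1: X {1,2,3,4,5,6}->{2,3,4,5}; Y {1,2,3,4,5,6}->{1,2,3,4}
pass 2: no change
Fixpoint after 2 passes: D(Y) = {1,2,3,4}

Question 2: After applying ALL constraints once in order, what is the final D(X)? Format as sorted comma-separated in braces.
Answer: {2,3,4,5}

Derivation:
Constraint 1 (X < U) on D(X)={1,2,3,4,5,6} D(U)={3,4,6}: X {1,2,3,4,5,6}->{1,2,3,4,5}
Constraint 2 (Y < X) on D(Y)={1,2,3,4,5,6} D(X)={1,2,3,4,5}: Y {1,2,3,4,5,6}->{1,2,3,4}; X {1,2,3,4,5}->{2,3,4,5}
Constraint 3 (Y < U) on D(Y)={1,2,3,4} D(U)={3,4,6}: no change
Constraint 4 (Y + X = U) on D(Y)={1,2,3,4} D(X)={2,3,4,5} D(U)={3,4,6}: no change
So after all 4 constraints: D(X) = {2,3,4,5}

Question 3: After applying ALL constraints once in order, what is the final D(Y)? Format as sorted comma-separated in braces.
Constraint 1 (X < U) on D(X)={1,2,3,4,5,6} D(U)={3,4,6}: X {1,2,3,4,5,6}->{1,2,3,4,5}
Constraint 2 (Y < X) on D(Y)={1,2,3,4,5,6} D(X)={1,2,3,4,5}: Y {1,2,3,4,5,6}->{1,2,3,4}; X {1,2,3,4,5}->{2,3,4,5}
Constraint 3 (Y < U) on D(Y)={1,2,3,4} D(U)={3,4,6}: no change
Constraint 4 (Y + X = U) on D(Y)={1,2,3,4} D(X)={2,3,4,5} D(U)={3,4,6}: no change
So after all 4 constraints: D(Y) = {1,2,3,4}

Answer: {1,2,3,4}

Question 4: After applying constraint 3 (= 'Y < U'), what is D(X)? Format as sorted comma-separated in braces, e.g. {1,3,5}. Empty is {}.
Constraint 1 (X < U) on D(X)={1,2,3,4,5,6} D(U)={3,4,6}: X {1,2,3,4,5,6}->{1,2,3,4,5}
Constraint 2 (Y < X) on D(Y)={1,2,3,4,5,6} D(X)={1,2,3,4,5}: Y {1,2,3,4,5,6}->{1,2,3,4}; X {1,2,3,4,5}->{2,3,4,5}
Constraint 3 (Y < U) on D(Y)={1,2,3,4} D(U)={3,4,6}: no change
So after constraint 3: D(X) = {2,3,4,5}

Answer: {2,3,4,5}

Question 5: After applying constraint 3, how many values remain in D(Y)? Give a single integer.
Constraint 1 (X < U) on D(X)={1,2,3,4,5,6} D(U)={3,4,6}: X {1,2,3,4,5,6}->{1,2,3,4,5}
Constraint 2 (Y < X) on D(Y)={1,2,3,4,5,6} D(X)={1,2,3,4,5}: Y {1,2,3,4,5,6}->{1,2,3,4}; X {1,2,3,4,5}->{2,3,4,5}
Constraint 3 (Y < U) on D(Y)={1,2,3,4} D(U)={3,4,6}: no change
So after constraint 3: D(Y)={1,2,3,4}, size = 4

Answer: 4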